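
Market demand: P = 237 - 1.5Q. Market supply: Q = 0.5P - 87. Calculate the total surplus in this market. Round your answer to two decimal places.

567.00

Rewriting supply in inverse form: P = 174 + 2Q.
Setting demand equal to supply, 63 = 3.5Q, so Q* = 18 and P* = 210.
Total surplus is the full triangle between the curves from 0 to Q*: (1/2)(18)(237 - 174) = 567.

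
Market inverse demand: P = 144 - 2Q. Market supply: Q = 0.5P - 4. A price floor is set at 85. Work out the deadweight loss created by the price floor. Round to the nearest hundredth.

40.50

Rewriting supply in inverse form: P = 8 + 2Q.
Without the control, 144 - 2Q = 8 + 2Q so Q* = 34 and P* = 76.
At the floor price 85, quantity demanded is (144 - 85)/2 = 29.5; demand is the short side, so Q = 29.5 trades at P = 85.
The lost-trades triangle has base Q* - 29.5 = 4.5 and height equal to the gap between the curves at Q = 29.5, which is 85 - 67 = 18. DWL = (1/2)(4.5)(18) = 40.5.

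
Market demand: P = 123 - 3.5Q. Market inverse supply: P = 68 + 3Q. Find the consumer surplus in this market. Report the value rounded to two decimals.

Set 123 - 3.5Q = 68 + 3Q, which gives 55 = 6.5Q, so Q* = 8.4615 and P* = 123 - 3.5(8.4615) = 93.3846.
The demand choke price is 123, so CS = (1/2)(Q*)(123 - P*) = (1/2)(8.4615)(29.6154) = 125.2959.

125.30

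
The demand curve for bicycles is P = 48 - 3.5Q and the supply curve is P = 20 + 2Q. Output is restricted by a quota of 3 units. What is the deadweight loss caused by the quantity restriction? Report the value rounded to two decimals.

12.02

Without the quota, 48 - 3.5Q = 20 + 2Q gives Q* = 5.0909.
At Q = 3 the demand price is 48 - 3.5(3) = 37.5 and the supply price is 20 + 2(3) = 26.
Deadweight loss is the triangle between the curves from 3 to 5.0909: (1/2)(37.5 - 26)(5.0909 - 3) = 12.0227.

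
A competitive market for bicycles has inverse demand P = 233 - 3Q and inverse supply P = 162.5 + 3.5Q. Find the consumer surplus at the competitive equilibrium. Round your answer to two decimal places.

176.46

Set 233 - 3Q = 162.5 + 3.5Q, which gives 70.5 = 6.5Q, so Q* = 10.8462 and P* = 233 - 3(10.8462) = 200.4615.
The demand choke price is 233, so CS = (1/2)(Q*)(233 - P*) = (1/2)(10.8462)(32.5385) = 176.4586.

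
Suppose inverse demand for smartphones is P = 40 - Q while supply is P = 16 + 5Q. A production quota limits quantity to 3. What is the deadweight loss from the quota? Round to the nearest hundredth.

3.00

Without the quota, 40 - Q = 16 + 5Q gives Q* = 4.
At Q = 3 the demand price is 40 - (3) = 37 and the supply price is 16 + 5(3) = 31.
DWL = (1/2)(gap between curves at 3) x (Q* - 3) = (1/2)(6)(1) = 3.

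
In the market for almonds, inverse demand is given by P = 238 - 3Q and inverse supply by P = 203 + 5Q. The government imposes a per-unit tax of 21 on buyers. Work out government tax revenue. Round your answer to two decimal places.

Without the tax, 238 - 3Q = 203 + 5Q so Q* = 4.375 and P* = 224.875.
With the tax, buyers' net willingness to pay falls by 21: (238 - 21) - 3Q = 203 + 5Q, so Q_t = 1.75. Buyers pay P_b = 232.75; sellers receive P_s = P_b - 21 = 211.75.
Revenue is the tax times quantity traded: 21 x 1.75 = 36.75.

36.75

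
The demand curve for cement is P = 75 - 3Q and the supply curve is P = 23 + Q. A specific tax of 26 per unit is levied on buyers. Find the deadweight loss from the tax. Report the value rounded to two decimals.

Without the tax, 75 - 3Q = 23 + Q so Q* = 13 and P* = 36.
A tax on buyers shifts demand down by 26: (75 - 26) - 3Q = 23 + Q, so Q_t = 6.5. Buyers pay P_b = 55.5; sellers receive P_s = P_b - 26 = 29.5.
The welfare triangle lost has base Q* - Q_t = 6.5 and height t = 26, so DWL = (1/2)(6.5)(26) = 84.5.

84.50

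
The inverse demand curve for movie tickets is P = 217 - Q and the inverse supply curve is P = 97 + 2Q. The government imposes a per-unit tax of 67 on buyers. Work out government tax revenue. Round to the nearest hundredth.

Without the tax, 217 - Q = 97 + 2Q so Q* = 40 and P* = 177.
With the tax, buyers' net willingness to pay falls by 67: (217 - 67) - Q = 97 + 2Q, so Q_t = 17.6667. Buyers pay P_b = 199.3333; sellers receive P_s = P_b - 67 = 132.3333.
Revenue is the tax times quantity traded: 67 x 17.6667 = 1183.6667.

1183.67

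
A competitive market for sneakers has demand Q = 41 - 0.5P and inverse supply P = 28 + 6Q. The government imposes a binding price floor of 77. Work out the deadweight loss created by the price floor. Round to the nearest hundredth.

Rewriting demand in inverse form: P = 82 - 2Q.
Free-market equilibrium: 82 - 2Q = 28 + 6Q gives Q* = 6.75, P* = 68.5.
At the floor price 77, quantity demanded is (82 - 77)/2 = 2.5; demand is the short side, so Q = 2.5 trades at P = 77.
At Q = 2.5 the demand price is 77 and the supply price is 43. Deadweight loss is the triangle between the curves from 2.5 to 6.75: (1/2)(77 - 43)(6.75 - 2.5) = 72.25.

72.25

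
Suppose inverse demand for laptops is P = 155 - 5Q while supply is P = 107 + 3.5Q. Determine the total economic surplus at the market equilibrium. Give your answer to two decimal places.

Equilibrium: 155 - 5Q = 107 + 3.5Q, so Q* = 5.6471 and P* = 126.7647.
CS = (1/2)(5.6471)(28.2353) = 79.7232 and PS = (1/2)(5.6471)(19.7647) = 55.8062, so total surplus = 135.5294.

135.53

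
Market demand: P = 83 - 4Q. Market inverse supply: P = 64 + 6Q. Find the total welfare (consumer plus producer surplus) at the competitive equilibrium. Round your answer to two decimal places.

18.05

Equilibrium: 83 - 4Q = 64 + 6Q, so Q* = 1.9 and P* = 75.4.
CS = (1/2)(1.9)(7.6) = 7.22 and PS = (1/2)(1.9)(11.4) = 10.83, so total surplus = 18.05.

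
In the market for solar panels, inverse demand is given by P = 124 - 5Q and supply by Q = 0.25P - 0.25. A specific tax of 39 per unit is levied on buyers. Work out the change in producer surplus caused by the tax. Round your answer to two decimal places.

Rewriting supply in inverse form: P = 1 + 4Q.
Pre-tax equilibrium: 124 - 5Q = 1 + 4Q gives Q* = 13.6667, P* = 55.6667.
With the tax, buyers' net willingness to pay falls by 39: (124 - 39) - 5Q = 1 + 4Q, so Q_t = 9.3333. Buyers pay P_b = 77.3333; sellers receive P_s = P_b - 39 = 38.3333.
Producers lose the trapezoid between P_s and P* out to Q_t plus the triangle from Q_t to Q*: change in PS = 174.2222 - 373.5556 = -199.3333.

-199.33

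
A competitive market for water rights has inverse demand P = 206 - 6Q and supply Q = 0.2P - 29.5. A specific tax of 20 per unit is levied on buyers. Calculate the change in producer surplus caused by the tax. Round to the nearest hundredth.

Rewriting supply in inverse form: P = 147.5 + 5Q.
Pre-tax equilibrium: 206 - 6Q = 147.5 + 5Q gives Q* = 5.3182, P* = 174.0909.
A tax on buyers shifts demand down by 20: (206 - 20) - 6Q = 147.5 + 5Q, so Q_t = 3.5. Buyers pay P_b = 185; sellers receive P_s = P_b - 20 = 165.
Producers lose the trapezoid between P_s and P* out to Q_t plus the triangle from Q_t to Q*: change in PS = 30.625 - 70.7076 = -40.0826.

-40.08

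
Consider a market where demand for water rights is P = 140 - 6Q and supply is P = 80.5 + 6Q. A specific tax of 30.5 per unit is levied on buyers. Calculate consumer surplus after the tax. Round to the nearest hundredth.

Without the tax, 140 - 6Q = 80.5 + 6Q so Q* = 4.9583 and P* = 110.25.
With the tax, buyers' net willingness to pay falls by 30.5: (140 - 30.5) - 6Q = 80.5 + 6Q, so Q_t = 2.4167. Buyers pay P_b = 125.5; sellers receive P_s = P_b - 30.5 = 95.
Consumer surplus is the triangle under demand above P_b: (1/2)(2.4167)(140 - 125.5) = 17.5208.

17.52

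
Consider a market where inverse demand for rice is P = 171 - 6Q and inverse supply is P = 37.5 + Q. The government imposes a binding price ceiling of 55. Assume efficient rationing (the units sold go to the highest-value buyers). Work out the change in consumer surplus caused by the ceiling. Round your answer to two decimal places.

Without the control, 171 - 6Q = 37.5 + Q so Q* = 19.0714 and P* = 56.5714.
At P = 55, sellers supply (55 - 37.5)/1 = 17.5 while buyers want more, so the quantity traded is 17.5 at price 55.
CS goes from (1/2)(19.0714)(114.4286) = 1091.1582 to 1111.25 (computed as (171 - 55)(17.5) - (1/2)(6)(17.5)^2), a change of 20.0918.

20.09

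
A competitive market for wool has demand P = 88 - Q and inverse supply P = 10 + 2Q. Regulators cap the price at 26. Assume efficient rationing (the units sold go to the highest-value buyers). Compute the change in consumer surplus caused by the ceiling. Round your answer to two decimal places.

126.00

Free-market equilibrium: 88 - Q = 10 + 2Q gives Q* = 26, P* = 62.
At P = 26, sellers supply (26 - 10)/2 = 8 while buyers want more, so the quantity traded is 8 at price 26.
CS goes from (1/2)(26)(26) = 338 to 464 (computed as (88 - 26)(8) - (1/2)(1)(8)^2), a change of 126.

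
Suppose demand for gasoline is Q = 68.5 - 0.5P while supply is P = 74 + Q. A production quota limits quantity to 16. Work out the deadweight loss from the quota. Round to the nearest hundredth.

37.50

Rewriting demand in inverse form: P = 137 - 2Q.
Without the quota, 137 - 2Q = 74 + Q gives Q* = 21.
At Q = 16 the demand price is 137 - 2(16) = 105 and the supply price is 74 + (16) = 90.
DWL = (1/2)(gap between curves at 16) x (Q* - 16) = (1/2)(15)(5) = 37.5.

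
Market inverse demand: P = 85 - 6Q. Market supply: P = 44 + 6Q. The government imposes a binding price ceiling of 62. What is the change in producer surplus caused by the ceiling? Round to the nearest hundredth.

Free-market equilibrium: 85 - 6Q = 44 + 6Q gives Q* = 3.4167, P* = 64.5.
At the ceiling price 62, quantity supplied is (62 - 44)/6 = 3; supply is the short side, so Q = 3 trades at P = 62.
PS goes from (1/2)(3.4167)(20.5) = 35.0208 to 27 (computed as (62 - 44)(3) - (1/2)(6)(3)^2), a change of -8.0208.

-8.02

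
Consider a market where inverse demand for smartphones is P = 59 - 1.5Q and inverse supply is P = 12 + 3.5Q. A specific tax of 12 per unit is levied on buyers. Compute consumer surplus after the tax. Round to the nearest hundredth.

36.75

Without the tax, 59 - 1.5Q = 12 + 3.5Q so Q* = 9.4 and P* = 44.9.
A tax on buyers shifts demand down by 12: (59 - 12) - 1.5Q = 12 + 3.5Q, so Q_t = 7. Buyers pay P_b = 48.5; sellers receive P_s = P_b - 12 = 36.5.
Consumer surplus is the triangle under demand above P_b: (1/2)(7)(59 - 48.5) = 36.75.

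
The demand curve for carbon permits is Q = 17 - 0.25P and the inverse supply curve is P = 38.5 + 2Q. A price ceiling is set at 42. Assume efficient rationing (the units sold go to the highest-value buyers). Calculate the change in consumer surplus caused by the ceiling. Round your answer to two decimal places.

-8.97

Rewriting demand in inverse form: P = 68 - 4Q.
Without the control, 68 - 4Q = 38.5 + 2Q so Q* = 4.9167 and P* = 48.3333.
At the ceiling price 42, quantity supplied is (42 - 38.5)/2 = 1.75; supply is the short side, so Q = 1.75 trades at P = 42.
CS goes from (1/2)(4.9167)(19.6667) = 48.3472 to 39.375 (computed as (68 - 42)(1.75) - (1/2)(4)(1.75)^2), a change of -8.9722.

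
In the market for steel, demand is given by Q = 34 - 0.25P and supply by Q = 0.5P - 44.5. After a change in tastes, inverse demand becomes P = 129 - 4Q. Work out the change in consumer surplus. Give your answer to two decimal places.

-33.83

Rewriting demand in inverse form: P = 136 - 4Q.
Rewriting supply in inverse form: P = 89 + 2Q.
Initial equilibrium: Q_0 = 7.8333, P_0 = 104.6667; CS_0 = (1/2)(7.8333)(31.3333) = 122.7222, PS_0 = (1/2)(7.8333)(15.6667) = 61.3611.
New equilibrium: 129 - 4Q = 89 + 2Q gives Q_1 = 6.6667, P_1 = 102.3333; CS_1 = 88.8889, PS_1 = 44.4444.
Change in consumer surplus = 88.8889 - 122.7222 = -33.8333.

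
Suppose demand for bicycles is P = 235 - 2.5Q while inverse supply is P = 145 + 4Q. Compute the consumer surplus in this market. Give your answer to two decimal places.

239.64

Setting demand equal to supply, 90 = 6.5Q, so Q* = 13.8462 and P* = 200.3846.
CS is the area between the demand curve and P* from 0 to Q*: (1/2)(13.8462)(34.6154) = 239.645.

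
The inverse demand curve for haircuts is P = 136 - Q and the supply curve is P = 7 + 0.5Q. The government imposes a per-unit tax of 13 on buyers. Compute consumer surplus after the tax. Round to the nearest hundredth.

Without the tax, 136 - Q = 7 + 0.5Q so Q* = 86 and P* = 50.
With the tax, buyers' net willingness to pay falls by 13: (136 - 13) - Q = 7 + 0.5Q, so Q_t = 77.3333. Buyers pay P_b = 58.6667; sellers receive P_s = P_b - 13 = 45.6667.
Consumer surplus is the triangle under demand above P_b: (1/2)(77.3333)(136 - 58.6667) = 2990.2222.

2990.22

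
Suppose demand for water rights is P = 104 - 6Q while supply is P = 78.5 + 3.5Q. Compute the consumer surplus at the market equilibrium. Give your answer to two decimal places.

Set 104 - 6Q = 78.5 + 3.5Q, which gives 25.5 = 9.5Q, so Q* = 2.6842 and P* = 104 - 6(2.6842) = 87.8947.
The demand choke price is 104, so CS = (1/2)(Q*)(104 - P*) = (1/2)(2.6842)(16.1053) = 21.615.

21.61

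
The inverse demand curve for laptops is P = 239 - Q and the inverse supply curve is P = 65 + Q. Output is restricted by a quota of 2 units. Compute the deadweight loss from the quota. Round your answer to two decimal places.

7225.00

Without the quota, 239 - Q = 65 + Q gives Q* = 87.
At Q = 2 the demand price is 239 - (2) = 237 and the supply price is 65 + (2) = 67.
DWL = (1/2)(gap between curves at 2) x (Q* - 2) = (1/2)(170)(85) = 7225.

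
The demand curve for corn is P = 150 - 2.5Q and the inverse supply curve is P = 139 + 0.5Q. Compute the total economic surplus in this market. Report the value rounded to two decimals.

20.17

Setting demand equal to supply, 11 = 3Q, so Q* = 3.6667 and P* = 140.8333.
Total surplus is the full triangle between the curves from 0 to Q*: (1/2)(3.6667)(150 - 139) = 20.1667.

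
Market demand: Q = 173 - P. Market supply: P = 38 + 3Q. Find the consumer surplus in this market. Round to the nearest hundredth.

Rewriting demand in inverse form: P = 173 - Q.
Setting demand equal to supply, 135 = 4Q, so Q* = 33.75 and P* = 139.25.
CS is the area between the demand curve and P* from 0 to Q*: (1/2)(33.75)(33.75) = 569.5312.

569.53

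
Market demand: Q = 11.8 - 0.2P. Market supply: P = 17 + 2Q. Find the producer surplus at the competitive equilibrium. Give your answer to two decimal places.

Rewriting demand in inverse form: P = 59 - 5Q.
Equilibrium: 59 - 5Q = 17 + 2Q, so Q* = 6 and P* = 29.
Producer surplus is the triangle above supply below P*: (1/2)(6)(29 - 17) = (1/2)(6)(12) = 36.

36.00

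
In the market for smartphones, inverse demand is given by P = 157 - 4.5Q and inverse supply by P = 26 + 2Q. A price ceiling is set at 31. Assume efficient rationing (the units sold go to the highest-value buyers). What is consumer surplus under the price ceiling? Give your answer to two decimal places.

300.94

Without the control, 157 - 4.5Q = 26 + 2Q so Q* = 20.1538 and P* = 66.3077.
At the ceiling price 31, quantity supplied is (31 - 26)/2 = 2.5; supply is the short side, so Q = 2.5 trades at P = 31.
The demand price at Q = 2.5 is 145.75. CS is the trapezoid between demand and 31 over [0, 2.5]: (1/2)[(157 - 31) + (145.75 - 31)](2.5) = 300.9375.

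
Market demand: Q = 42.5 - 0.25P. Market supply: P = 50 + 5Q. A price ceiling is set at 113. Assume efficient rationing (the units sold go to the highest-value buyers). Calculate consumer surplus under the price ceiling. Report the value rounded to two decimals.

400.68

Rewriting demand in inverse form: P = 170 - 4Q.
Without the control, 170 - 4Q = 50 + 5Q so Q* = 13.3333 and P* = 116.6667.
At P = 113, sellers supply (113 - 50)/5 = 12.6 while buyers want more, so the quantity traded is 12.6 at price 113.
The demand price at Q = 12.6 is 119.6. CS is the trapezoid between demand and 113 over [0, 12.6]: (1/2)[(170 - 113) + (119.6 - 113)](12.6) = 400.68.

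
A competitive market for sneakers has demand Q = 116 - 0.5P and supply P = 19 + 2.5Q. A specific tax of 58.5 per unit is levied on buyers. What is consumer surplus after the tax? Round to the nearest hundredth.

Rewriting demand in inverse form: P = 232 - 2Q.
Without the tax, 232 - 2Q = 19 + 2.5Q so Q* = 47.3333 and P* = 137.3333.
A tax on buyers shifts demand down by 58.5: (232 - 58.5) - 2Q = 19 + 2.5Q, so Q_t = 34.3333. Buyers pay P_b = 163.3333; sellers receive P_s = P_b - 58.5 = 104.8333.
CS = (1/2)(Q_t)(232 - P_b) = (1/2)(34.3333)(68.6667) = 1178.7778.

1178.78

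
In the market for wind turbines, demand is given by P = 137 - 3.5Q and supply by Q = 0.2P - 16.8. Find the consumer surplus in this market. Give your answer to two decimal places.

Rewriting supply in inverse form: P = 84 + 5Q.
Equilibrium: 137 - 3.5Q = 84 + 5Q, so Q* = 6.2353 and P* = 115.1765.
Consumer surplus is the triangle under demand above P*: (1/2)(6.2353)(137 - 115.1765) = (1/2)(6.2353)(21.8235) = 68.0381.

68.04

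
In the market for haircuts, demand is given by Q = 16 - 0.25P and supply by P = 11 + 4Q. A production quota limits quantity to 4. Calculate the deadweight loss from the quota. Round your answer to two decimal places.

27.56

Rewriting demand in inverse form: P = 64 - 4Q.
Without the quota, 64 - 4Q = 11 + 4Q gives Q* = 6.625.
At Q = 4 the demand price is 64 - 4(4) = 48 and the supply price is 11 + 4(4) = 27.
Deadweight loss is the triangle between the curves from 4 to 6.625: (1/2)(48 - 27)(6.625 - 4) = 27.5625.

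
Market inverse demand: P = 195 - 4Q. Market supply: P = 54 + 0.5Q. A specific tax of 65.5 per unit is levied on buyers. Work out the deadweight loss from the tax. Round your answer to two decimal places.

Pre-tax equilibrium: 195 - 4Q = 54 + 0.5Q gives Q* = 31.3333, P* = 69.6667.
With the tax, buyers' net willingness to pay falls by 65.5: (195 - 65.5) - 4Q = 54 + 0.5Q, so Q_t = 16.7778. Buyers pay P_b = 127.8889; sellers receive P_s = P_b - 65.5 = 62.3889.
Deadweight loss is the triangle between the curves from Q_t to Q*: (1/2)(31.3333 - 16.7778)(65.5) = 476.6944.

476.69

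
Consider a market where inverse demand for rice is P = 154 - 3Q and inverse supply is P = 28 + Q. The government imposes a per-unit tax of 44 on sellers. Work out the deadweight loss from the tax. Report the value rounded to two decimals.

242.00

Without the tax, 154 - 3Q = 28 + Q so Q* = 31.5 and P* = 59.5.
A tax on sellers shifts supply up by 44: 154 - 3Q = 28 + Q + 44, so Q_t = 20.5. Buyers pay P_b = 92.5; sellers receive P_s = P_b - 44 = 48.5.
The welfare triangle lost has base Q* - Q_t = 11 and height t = 44, so DWL = (1/2)(11)(44) = 242.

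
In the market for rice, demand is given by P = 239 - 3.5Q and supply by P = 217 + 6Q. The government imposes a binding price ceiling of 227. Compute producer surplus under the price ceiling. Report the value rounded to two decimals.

8.33

Free-market equilibrium: 239 - 3.5Q = 217 + 6Q gives Q* = 2.3158, P* = 230.8947.
At P = 227, sellers supply (227 - 217)/6 = 1.6667 while buyers want more, so the quantity traded is 1.6667 at price 227.
PS is the triangle above supply below 227: (1/2)(1.6667)(227 - 217) = 8.3333.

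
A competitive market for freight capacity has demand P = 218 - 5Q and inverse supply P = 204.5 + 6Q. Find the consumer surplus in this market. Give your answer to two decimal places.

Setting demand equal to supply, 13.5 = 11Q, so Q* = 1.2273 and P* = 211.8636.
The demand choke price is 218, so CS = (1/2)(Q*)(218 - P*) = (1/2)(1.2273)(6.1364) = 3.7655.

3.77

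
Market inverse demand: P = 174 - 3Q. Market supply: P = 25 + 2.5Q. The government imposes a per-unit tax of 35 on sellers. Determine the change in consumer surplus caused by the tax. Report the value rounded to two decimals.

-456.45

Without the tax, 174 - 3Q = 25 + 2.5Q so Q* = 27.0909 and P* = 92.7273.
A tax on sellers shifts supply up by 35: 174 - 3Q = 25 + 2.5Q + 35, so Q_t = 20.7273. Buyers pay P_b = 111.8182; sellers receive P_s = P_b - 35 = 76.8182.
CS falls from (1/2)(27.0909)(81.2727) = 1100.876 to (1/2)(20.7273)(62.1818) = 644.4298, a change of -456.4463.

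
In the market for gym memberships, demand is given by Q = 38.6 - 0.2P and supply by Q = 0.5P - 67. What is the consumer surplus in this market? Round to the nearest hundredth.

177.60

Rewriting demand in inverse form: P = 193 - 5Q.
Rewriting supply in inverse form: P = 134 + 2Q.
Equilibrium: 193 - 5Q = 134 + 2Q, so Q* = 8.4286 and P* = 150.8571.
CS is the area between the demand curve and P* from 0 to Q*: (1/2)(8.4286)(42.1429) = 177.602.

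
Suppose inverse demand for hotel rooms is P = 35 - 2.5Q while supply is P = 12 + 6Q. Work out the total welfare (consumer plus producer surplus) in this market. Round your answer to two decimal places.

Equilibrium: 35 - 2.5Q = 12 + 6Q, so Q* = 2.7059 and P* = 28.2353.
CS = (1/2)(2.7059)(6.7647) = 9.1522 and PS = (1/2)(2.7059)(16.2353) = 21.9654, so total surplus = 31.1176.

31.12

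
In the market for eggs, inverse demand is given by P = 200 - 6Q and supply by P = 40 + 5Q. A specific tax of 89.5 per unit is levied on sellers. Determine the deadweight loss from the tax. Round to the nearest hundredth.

364.10

Without the tax, 200 - 6Q = 40 + 5Q so Q* = 14.5455 and P* = 112.7273.
A tax on sellers shifts supply up by 89.5: 200 - 6Q = 40 + 5Q + 89.5, so Q_t = 6.4091. Buyers pay P_b = 161.5455; sellers receive P_s = P_b - 89.5 = 72.0455.
Deadweight loss is the triangle between the curves from Q_t to Q*: (1/2)(14.5455 - 6.4091)(89.5) = 364.1023.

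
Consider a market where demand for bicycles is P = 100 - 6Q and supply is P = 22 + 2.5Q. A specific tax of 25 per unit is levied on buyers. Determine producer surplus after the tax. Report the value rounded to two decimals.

Pre-tax equilibrium: 100 - 6Q = 22 + 2.5Q gives Q* = 9.1765, P* = 44.9412.
A tax on buyers shifts demand down by 25: (100 - 25) - 6Q = 22 + 2.5Q, so Q_t = 6.2353. Buyers pay P_b = 62.5882; sellers receive P_s = P_b - 25 = 37.5882.
PS = (1/2)(Q_t)(P_s - 22) = (1/2)(6.2353)(15.5882) = 48.5986.

48.60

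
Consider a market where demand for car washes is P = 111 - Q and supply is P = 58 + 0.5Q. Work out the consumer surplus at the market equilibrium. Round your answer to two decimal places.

Set 111 - Q = 58 + 0.5Q, which gives 53 = 1.5Q, so Q* = 35.3333 and P* = 111 - (35.3333) = 75.6667.
CS is the area between the demand curve and P* from 0 to Q*: (1/2)(35.3333)(35.3333) = 624.2222.

624.22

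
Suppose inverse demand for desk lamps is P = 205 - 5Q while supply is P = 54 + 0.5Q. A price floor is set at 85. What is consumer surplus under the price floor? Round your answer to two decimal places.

1440.00

Without the control, 205 - 5Q = 54 + 0.5Q so Q* = 27.4545 and P* = 67.7273.
At P = 85, buyers demand (205 - 85)/5 = 24 while sellers would supply more, so the quantity traded is 24 at price 85.
CS is the triangle under demand above 85: (1/2)(24)(205 - 85) = 1440.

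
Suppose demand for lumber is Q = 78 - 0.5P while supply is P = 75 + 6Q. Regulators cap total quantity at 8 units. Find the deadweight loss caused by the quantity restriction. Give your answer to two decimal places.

Rewriting demand in inverse form: P = 156 - 2Q.
Unrestricted equilibrium: Q* = (156 - 75)/(2 + 6) = 10.125.
At Q = 8 the demand price is 156 - 2(8) = 140 and the supply price is 75 + 6(8) = 123.
Deadweight loss is the triangle between the curves from 8 to 10.125: (1/2)(140 - 123)(10.125 - 8) = 18.0625.

18.06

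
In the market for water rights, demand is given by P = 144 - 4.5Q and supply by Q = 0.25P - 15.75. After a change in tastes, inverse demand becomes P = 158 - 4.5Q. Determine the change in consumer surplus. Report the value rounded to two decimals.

Rewriting supply in inverse form: P = 63 + 4Q.
Initial equilibrium: Q_0 = 9.5294, P_0 = 101.1176; CS_0 = (1/2)(9.5294)(42.8824) = 204.3218, PS_0 = (1/2)(9.5294)(38.1176) = 181.6194.
New equilibrium: 158 - 4.5Q = 63 + 4Q gives Q_1 = 11.1765, P_1 = 107.7059; CS_1 = 281.0554, PS_1 = 249.827.
Change in consumer surplus = 281.0554 - 204.3218 = 76.7336.

76.73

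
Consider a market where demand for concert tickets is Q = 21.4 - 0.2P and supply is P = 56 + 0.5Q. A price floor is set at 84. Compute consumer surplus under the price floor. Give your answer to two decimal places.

52.90

Rewriting demand in inverse form: P = 107 - 5Q.
Without the control, 107 - 5Q = 56 + 0.5Q so Q* = 9.2727 and P* = 60.6364.
At P = 84, buyers demand (107 - 84)/5 = 4.6 while sellers would supply more, so the quantity traded is 4.6 at price 84.
CS is the triangle under demand above 84: (1/2)(4.6)(107 - 84) = 52.9.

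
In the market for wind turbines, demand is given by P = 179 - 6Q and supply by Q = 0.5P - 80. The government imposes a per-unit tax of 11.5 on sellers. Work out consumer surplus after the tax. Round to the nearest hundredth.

2.64

Rewriting supply in inverse form: P = 160 + 2Q.
Pre-tax equilibrium: 179 - 6Q = 160 + 2Q gives Q* = 2.375, P* = 164.75.
A tax on sellers shifts supply up by 11.5: 179 - 6Q = 160 + 2Q + 11.5, so Q_t = 0.9375. Buyers pay P_b = 173.375; sellers receive P_s = P_b - 11.5 = 161.875.
Consumer surplus is the triangle under demand above P_b: (1/2)(0.9375)(179 - 173.375) = 2.6367.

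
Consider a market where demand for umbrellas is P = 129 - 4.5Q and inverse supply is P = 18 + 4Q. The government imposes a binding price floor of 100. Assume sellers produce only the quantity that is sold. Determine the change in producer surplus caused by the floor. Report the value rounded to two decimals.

Free-market equilibrium: 129 - 4.5Q = 18 + 4Q gives Q* = 13.0588, P* = 70.2353.
At the floor price 100, quantity demanded is (129 - 100)/4.5 = 6.4444; demand is the short side, so Q = 6.4444 trades at P = 100.
PS goes from (1/2)(13.0588)(52.2353) = 341.0657 to 445.3827 (computed as (100 - 18)(6.4444) - (1/2)(4)(6.4444)^2), a change of 104.317.

104.32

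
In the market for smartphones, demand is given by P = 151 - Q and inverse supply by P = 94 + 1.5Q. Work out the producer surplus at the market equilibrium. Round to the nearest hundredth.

Setting demand equal to supply, 57 = 2.5Q, so Q* = 22.8 and P* = 128.2.
Producer surplus is the triangle above supply below P*: (1/2)(22.8)(128.2 - 94) = (1/2)(22.8)(34.2) = 389.88.

389.88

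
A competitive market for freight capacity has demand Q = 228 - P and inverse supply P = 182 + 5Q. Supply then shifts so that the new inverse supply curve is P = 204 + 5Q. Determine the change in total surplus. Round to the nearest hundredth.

-128.33

Rewriting demand in inverse form: P = 228 - Q.
Initial equilibrium: Q_0 = 7.6667, P_0 = 220.3333; CS_0 = (1/2)(7.6667)(7.6667) = 29.3889, PS_0 = (1/2)(7.6667)(38.3333) = 146.9444.
New equilibrium: 228 - Q = 204 + 5Q gives Q_1 = 4, P_1 = 224; CS_1 = 8, PS_1 = 40.
Change in total surplus = (8 + 40) - (29.3889 + 146.9444) = -128.3333.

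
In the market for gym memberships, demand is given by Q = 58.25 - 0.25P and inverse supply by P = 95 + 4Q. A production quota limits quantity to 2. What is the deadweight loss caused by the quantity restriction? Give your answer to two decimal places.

Rewriting demand in inverse form: P = 233 - 4Q.
Without the quota, 233 - 4Q = 95 + 4Q gives Q* = 17.25.
At Q = 2 the demand price is 233 - 4(2) = 225 and the supply price is 95 + 4(2) = 103.
Deadweight loss is the triangle between the curves from 2 to 17.25: (1/2)(225 - 103)(17.25 - 2) = 930.25.

930.25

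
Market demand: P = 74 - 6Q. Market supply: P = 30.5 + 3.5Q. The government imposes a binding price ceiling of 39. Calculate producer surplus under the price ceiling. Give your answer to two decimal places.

Without the control, 74 - 6Q = 30.5 + 3.5Q so Q* = 4.5789 and P* = 46.5263.
At the ceiling price 39, quantity supplied is (39 - 30.5)/3.5 = 2.4286; supply is the short side, so Q = 2.4286 trades at P = 39.
PS is the triangle above supply below 39: (1/2)(2.4286)(39 - 30.5) = 10.3214.

10.32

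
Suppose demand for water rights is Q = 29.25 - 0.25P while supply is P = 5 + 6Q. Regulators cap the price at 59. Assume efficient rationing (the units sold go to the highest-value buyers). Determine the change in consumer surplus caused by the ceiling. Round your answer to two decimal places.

109.12

Rewriting demand in inverse form: P = 117 - 4Q.
Without the control, 117 - 4Q = 5 + 6Q so Q* = 11.2 and P* = 72.2.
At the ceiling price 59, quantity supplied is (59 - 5)/6 = 9; supply is the short side, so Q = 9 trades at P = 59.
CS goes from (1/2)(11.2)(44.8) = 250.88 to 360 (computed as (117 - 59)(9) - (1/2)(4)(9)^2), a change of 109.12.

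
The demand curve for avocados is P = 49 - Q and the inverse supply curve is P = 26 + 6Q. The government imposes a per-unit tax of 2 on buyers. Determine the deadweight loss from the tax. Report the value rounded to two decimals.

0.29

Pre-tax equilibrium: 49 - Q = 26 + 6Q gives Q* = 3.2857, P* = 45.7143.
With the tax, buyers' net willingness to pay falls by 2: (49 - 2) - Q = 26 + 6Q, so Q_t = 3. Buyers pay P_b = 46; sellers receive P_s = P_b - 2 = 44.
The welfare triangle lost has base Q* - Q_t = 0.2857 and height t = 2, so DWL = (1/2)(0.2857)(2) = 0.2857.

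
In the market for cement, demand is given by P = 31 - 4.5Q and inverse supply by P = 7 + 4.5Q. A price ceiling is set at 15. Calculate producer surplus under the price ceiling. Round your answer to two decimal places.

7.11

Free-market equilibrium: 31 - 4.5Q = 7 + 4.5Q gives Q* = 2.6667, P* = 19.
At the ceiling price 15, quantity supplied is (15 - 7)/4.5 = 1.7778; supply is the short side, so Q = 1.7778 trades at P = 15.
PS is the triangle above supply below 15: (1/2)(1.7778)(15 - 7) = 7.1111.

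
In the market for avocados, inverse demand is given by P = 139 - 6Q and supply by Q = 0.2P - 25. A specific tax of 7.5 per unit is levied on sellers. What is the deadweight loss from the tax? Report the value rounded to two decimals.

Rewriting supply in inverse form: P = 125 + 5Q.
Without the tax, 139 - 6Q = 125 + 5Q so Q* = 1.2727 and P* = 131.3636.
With the tax, sellers need 7.5 more per unit: 139 - 6Q = 125 + 5Q + 7.5, so Q_t = 0.5909. Buyers pay P_b = 135.4545; sellers receive P_s = P_b - 7.5 = 127.9545.
Deadweight loss is the triangle between the curves from Q_t to Q*: (1/2)(1.2727 - 0.5909)(7.5) = 2.5568.

2.56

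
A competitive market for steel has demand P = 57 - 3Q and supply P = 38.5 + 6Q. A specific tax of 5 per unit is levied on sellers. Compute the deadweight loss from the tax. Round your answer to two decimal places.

Without the tax, 57 - 3Q = 38.5 + 6Q so Q* = 2.0556 and P* = 50.8333.
With the tax, sellers need 5 more per unit: 57 - 3Q = 38.5 + 6Q + 5, so Q_t = 1.5. Buyers pay P_b = 52.5; sellers receive P_s = P_b - 5 = 47.5.
The welfare triangle lost has base Q* - Q_t = 0.5556 and height t = 5, so DWL = (1/2)(0.5556)(5) = 1.3889.

1.39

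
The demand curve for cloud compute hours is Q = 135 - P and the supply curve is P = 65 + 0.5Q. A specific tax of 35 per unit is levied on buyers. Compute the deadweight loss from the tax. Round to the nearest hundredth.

Rewriting demand in inverse form: P = 135 - Q.
Without the tax, 135 - Q = 65 + 0.5Q so Q* = 46.6667 and P* = 88.3333.
With the tax, buyers' net willingness to pay falls by 35: (135 - 35) - Q = 65 + 0.5Q, so Q_t = 23.3333. Buyers pay P_b = 111.6667; sellers receive P_s = P_b - 35 = 76.6667.
The welfare triangle lost has base Q* - Q_t = 23.3333 and height t = 35, so DWL = (1/2)(23.3333)(35) = 408.3333.

408.33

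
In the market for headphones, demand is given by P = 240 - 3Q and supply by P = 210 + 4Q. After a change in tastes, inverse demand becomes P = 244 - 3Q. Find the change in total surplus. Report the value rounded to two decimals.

Initial equilibrium: Q_0 = 4.2857, P_0 = 227.1429; CS_0 = (1/2)(4.2857)(12.8571) = 27.551, PS_0 = (1/2)(4.2857)(17.1429) = 36.7347.
New equilibrium: 244 - 3Q = 210 + 4Q gives Q_1 = 4.8571, P_1 = 229.4286; CS_1 = 35.3878, PS_1 = 47.1837.
Change in total surplus = (35.3878 + 47.1837) - (27.551 + 36.7347) = 18.2857.

18.29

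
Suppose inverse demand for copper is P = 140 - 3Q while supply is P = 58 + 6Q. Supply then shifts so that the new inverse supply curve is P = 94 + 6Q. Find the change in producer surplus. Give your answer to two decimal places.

-170.67

Initial equilibrium: Q_0 = 9.1111, P_0 = 112.6667; CS_0 = (1/2)(9.1111)(27.3333) = 124.5185, PS_0 = (1/2)(9.1111)(54.6667) = 249.037.
New equilibrium: 140 - 3Q = 94 + 6Q gives Q_1 = 5.1111, P_1 = 124.6667; CS_1 = 39.1852, PS_1 = 78.3704.
Change in producer surplus = 78.3704 - 249.037 = -170.6667.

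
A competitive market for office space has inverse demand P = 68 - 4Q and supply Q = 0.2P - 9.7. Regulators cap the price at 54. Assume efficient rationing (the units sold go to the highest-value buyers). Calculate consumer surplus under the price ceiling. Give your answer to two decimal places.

12.98

Rewriting supply in inverse form: P = 48.5 + 5Q.
Without the control, 68 - 4Q = 48.5 + 5Q so Q* = 2.1667 and P* = 59.3333.
At the ceiling price 54, quantity supplied is (54 - 48.5)/5 = 1.1; supply is the short side, so Q = 1.1 trades at P = 54.
The demand price at Q = 1.1 is 63.6. CS is the trapezoid between demand and 54 over [0, 1.1]: (1/2)[(68 - 54) + (63.6 - 54)](1.1) = 12.98.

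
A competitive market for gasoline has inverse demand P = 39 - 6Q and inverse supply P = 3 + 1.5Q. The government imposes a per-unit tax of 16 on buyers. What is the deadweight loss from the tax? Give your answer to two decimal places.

Without the tax, 39 - 6Q = 3 + 1.5Q so Q* = 4.8 and P* = 10.2.
A tax on buyers shifts demand down by 16: (39 - 16) - 6Q = 3 + 1.5Q, so Q_t = 2.6667. Buyers pay P_b = 23; sellers receive P_s = P_b - 16 = 7.
The welfare triangle lost has base Q* - Q_t = 2.1333 and height t = 16, so DWL = (1/2)(2.1333)(16) = 17.0667.

17.07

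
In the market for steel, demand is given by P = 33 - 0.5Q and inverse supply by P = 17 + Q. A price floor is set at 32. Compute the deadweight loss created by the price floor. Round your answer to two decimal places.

Without the control, 33 - 0.5Q = 17 + Q so Q* = 10.6667 and P* = 27.6667.
At the floor price 32, quantity demanded is (33 - 32)/0.5 = 2; demand is the short side, so Q = 2 trades at P = 32.
The lost-trades triangle has base Q* - 2 = 8.6667 and height equal to the gap between the curves at Q = 2, which is 32 - 19 = 13. DWL = (1/2)(8.6667)(13) = 56.3333.

56.33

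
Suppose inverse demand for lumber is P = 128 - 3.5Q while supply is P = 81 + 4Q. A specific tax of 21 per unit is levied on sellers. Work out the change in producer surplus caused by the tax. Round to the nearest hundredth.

-54.51

Pre-tax equilibrium: 128 - 3.5Q = 81 + 4Q gives Q* = 6.2667, P* = 106.0667.
With the tax, sellers need 21 more per unit: 128 - 3.5Q = 81 + 4Q + 21, so Q_t = 3.4667. Buyers pay P_b = 115.8667; sellers receive P_s = P_b - 21 = 94.8667.
Producers lose the trapezoid between P_s and P* out to Q_t plus the triangle from Q_t to Q*: change in PS = 24.0356 - 78.5422 = -54.5067.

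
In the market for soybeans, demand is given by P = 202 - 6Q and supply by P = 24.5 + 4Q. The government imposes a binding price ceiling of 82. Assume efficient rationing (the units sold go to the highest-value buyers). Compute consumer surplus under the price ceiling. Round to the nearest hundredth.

Without the control, 202 - 6Q = 24.5 + 4Q so Q* = 17.75 and P* = 95.5.
At the ceiling price 82, quantity supplied is (82 - 24.5)/4 = 14.375; supply is the short side, so Q = 14.375 trades at P = 82.
The demand price at Q = 14.375 is 115.75. CS is the trapezoid between demand and 82 over [0, 14.375]: (1/2)[(202 - 82) + (115.75 - 82)](14.375) = 1105.0781.

1105.08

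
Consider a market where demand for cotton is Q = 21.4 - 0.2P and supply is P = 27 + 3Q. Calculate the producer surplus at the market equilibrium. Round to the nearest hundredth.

Rewriting demand in inverse form: P = 107 - 5Q.
Set 107 - 5Q = 27 + 3Q, which gives 80 = 8Q, so Q* = 10 and P* = 107 - 5(10) = 57.
The supply curve's price intercept is 27, so PS = (1/2)(Q*)(P* - 27) = (1/2)(10)(30) = 150.

150.00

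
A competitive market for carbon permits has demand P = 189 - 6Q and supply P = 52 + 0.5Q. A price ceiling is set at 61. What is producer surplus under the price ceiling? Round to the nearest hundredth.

81.00

Without the control, 189 - 6Q = 52 + 0.5Q so Q* = 21.0769 and P* = 62.5385.
At P = 61, sellers supply (61 - 52)/0.5 = 18 while buyers want more, so the quantity traded is 18 at price 61.
PS is the triangle above supply below 61: (1/2)(18)(61 - 52) = 81.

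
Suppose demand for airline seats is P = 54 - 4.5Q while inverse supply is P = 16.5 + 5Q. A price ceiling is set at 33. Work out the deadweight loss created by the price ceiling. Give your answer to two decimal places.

1.99

Without the control, 54 - 4.5Q = 16.5 + 5Q so Q* = 3.9474 and P* = 36.2368.
At the ceiling price 33, quantity supplied is (33 - 16.5)/5 = 3.3; supply is the short side, so Q = 3.3 trades at P = 33.
At Q = 3.3 the demand price is 39.15 and the supply price is 33. Deadweight loss is the triangle between the curves from 3.3 to 3.9474: (1/2)(39.15 - 33)(3.9474 - 3.3) = 1.9907.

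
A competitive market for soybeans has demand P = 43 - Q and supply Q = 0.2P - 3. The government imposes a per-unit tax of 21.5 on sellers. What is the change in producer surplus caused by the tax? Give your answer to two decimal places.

Rewriting supply in inverse form: P = 15 + 5Q.
Without the tax, 43 - Q = 15 + 5Q so Q* = 4.6667 and P* = 38.3333.
With the tax, sellers need 21.5 more per unit: 43 - Q = 15 + 5Q + 21.5, so Q_t = 1.0833. Buyers pay P_b = 41.9167; sellers receive P_s = P_b - 21.5 = 20.4167.
PS falls from (1/2)(4.6667)(23.3333) = 54.4444 to (1/2)(1.0833)(5.4167) = 2.934, a change of -51.5104.

-51.51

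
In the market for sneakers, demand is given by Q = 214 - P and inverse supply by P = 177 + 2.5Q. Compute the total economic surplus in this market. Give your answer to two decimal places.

Rewriting demand in inverse form: P = 214 - Q.
Equilibrium: 214 - Q = 177 + 2.5Q, so Q* = 10.5714 and P* = 203.4286.
CS = (1/2)(10.5714)(10.5714) = 55.8776 and PS = (1/2)(10.5714)(26.4286) = 139.6939, so total surplus = 195.5714.

195.57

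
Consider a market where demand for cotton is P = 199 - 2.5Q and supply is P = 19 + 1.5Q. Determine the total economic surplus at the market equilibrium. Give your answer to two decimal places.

4050.00

Equilibrium: 199 - 2.5Q = 19 + 1.5Q, so Q* = 45 and P* = 86.5.
Total surplus is the full triangle between the curves from 0 to Q*: (1/2)(45)(199 - 19) = 4050.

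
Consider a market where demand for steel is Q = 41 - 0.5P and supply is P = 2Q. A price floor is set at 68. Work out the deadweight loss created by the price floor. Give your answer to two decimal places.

Rewriting demand in inverse form: P = 82 - 2Q.
Free-market equilibrium: 82 - 2Q = 2Q gives Q* = 20.5, P* = 41.
At the floor price 68, quantity demanded is (82 - 68)/2 = 7; demand is the short side, so Q = 7 trades at P = 68.
The lost-trades triangle has base Q* - 7 = 13.5 and height equal to the gap between the curves at Q = 7, which is 68 - 14 = 54. DWL = (1/2)(13.5)(54) = 364.5.

364.50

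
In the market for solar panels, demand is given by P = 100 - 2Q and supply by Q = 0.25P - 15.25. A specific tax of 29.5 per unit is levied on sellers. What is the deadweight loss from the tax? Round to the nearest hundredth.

Rewriting supply in inverse form: P = 61 + 4Q.
Without the tax, 100 - 2Q = 61 + 4Q so Q* = 6.5 and P* = 87.
With the tax, sellers need 29.5 more per unit: 100 - 2Q = 61 + 4Q + 29.5, so Q_t = 1.5833. Buyers pay P_b = 96.8333; sellers receive P_s = P_b - 29.5 = 67.3333.
The welfare triangle lost has base Q* - Q_t = 4.9167 and height t = 29.5, so DWL = (1/2)(4.9167)(29.5) = 72.5208.

72.52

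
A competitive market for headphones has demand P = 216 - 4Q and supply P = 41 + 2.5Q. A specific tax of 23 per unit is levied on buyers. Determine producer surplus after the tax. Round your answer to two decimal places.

683.55

Pre-tax equilibrium: 216 - 4Q = 41 + 2.5Q gives Q* = 26.9231, P* = 108.3077.
With the tax, buyers' net willingness to pay falls by 23: (216 - 23) - 4Q = 41 + 2.5Q, so Q_t = 23.3846. Buyers pay P_b = 122.4615; sellers receive P_s = P_b - 23 = 99.4615.
Producer surplus is the triangle above supply below P_s: (1/2)(23.3846)(99.4615 - 41) = 683.5503.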